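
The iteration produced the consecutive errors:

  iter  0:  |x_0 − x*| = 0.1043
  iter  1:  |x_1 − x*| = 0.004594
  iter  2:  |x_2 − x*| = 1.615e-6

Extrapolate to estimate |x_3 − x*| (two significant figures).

First estimate the order: p ≈ ln(|x_2 − x*|/|x_1 − x*|) / ln(|x_1 − x*|/|x_0 − x*|) = ln(1.615e-6/0.004594)/ln(0.004594/0.1043) = ln(0.000351545)/ln(0.044046) ≈ 2.5470.
Then |x_3 − x*| ≈ |x_2 − x*|·(|x_2 − x*|/|x_1 − x*|)^p = 1.615e-6·(0.000351545)^2.5470 = 1.615e-6·1.59446e-09 ≈ 2.575e-15.

2.6e-15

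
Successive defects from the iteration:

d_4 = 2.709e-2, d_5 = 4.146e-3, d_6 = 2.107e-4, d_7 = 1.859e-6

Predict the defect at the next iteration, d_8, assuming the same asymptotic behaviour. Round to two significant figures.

First estimate the order: p ≈ ln(d_7/d_6) / ln(d_6/d_5) = ln(1.859e-6/2.107e-4)/ln(2.107e-4/4.146e-3) = ln(0.00882297)/ln(0.0508201) ≈ 1.5877.
Then d_8 ≈ d_7·(d_7/d_6)^p = 1.859e-6·(0.00882297)^1.5877 = 1.859e-6·0.000547334 ≈ 1.017e-09.

1.0e-9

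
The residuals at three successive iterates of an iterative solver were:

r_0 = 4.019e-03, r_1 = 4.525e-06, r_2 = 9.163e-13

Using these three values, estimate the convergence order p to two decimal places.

p ≈ ln(r_2/r_1) / ln(r_1/r_0)
  = ln(9.163e-13/4.525e-06) / ln(4.525e-06/4.019e-03)
  = ln(2.02497e-07) / ln(0.0011259)
  = -15.41254 / -6.78917 ≈ 2.27017

2.27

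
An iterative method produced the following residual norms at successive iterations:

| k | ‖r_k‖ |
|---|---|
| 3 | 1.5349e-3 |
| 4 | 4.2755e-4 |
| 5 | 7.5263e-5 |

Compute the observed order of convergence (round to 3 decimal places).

1.359

p ≈ ln(‖r_5‖/‖r_4‖) / ln(‖r_4‖/‖r_3‖)
  = ln(7.5263e-5/4.2755e-4) / ln(4.2755e-4/1.5349e-3)
  = ln(0.176033) / ln(0.278552)
  = -1.737084 / -1.278151 ≈ 1.359060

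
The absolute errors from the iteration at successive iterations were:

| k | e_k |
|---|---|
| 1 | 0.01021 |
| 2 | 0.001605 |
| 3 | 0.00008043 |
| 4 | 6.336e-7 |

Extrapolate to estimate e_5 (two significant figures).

2.5e-10

First estimate the order: p ≈ ln(e_4/e_3) / ln(e_3/e_2) = ln(6.336e-7/0.00008043)/ln(0.00008043/0.001605) = ln(0.00787766)/ln(0.0501121) ≈ 1.6181.
Then e_5 ≈ e_4·(e_4/e_3)^p = 6.336e-7·(0.00787766)^1.6181 = 6.336e-7·0.000394603 ≈ 2.5e-10.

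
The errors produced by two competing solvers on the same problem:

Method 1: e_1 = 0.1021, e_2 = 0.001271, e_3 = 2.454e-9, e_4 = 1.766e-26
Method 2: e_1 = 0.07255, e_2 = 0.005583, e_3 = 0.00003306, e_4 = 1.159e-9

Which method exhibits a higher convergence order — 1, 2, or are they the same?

Method 1: p ≈ ln(1.766e-26/2.454e-9)/ln(2.454e-9/0.001271) ≈ 3.00.
Method 2: p ≈ ln(1.159e-9/0.00003306)/ln(0.00003306/0.005583) ≈ 2.00.
Method 1 has the higher order (≈3.0 vs ≈2.0).

1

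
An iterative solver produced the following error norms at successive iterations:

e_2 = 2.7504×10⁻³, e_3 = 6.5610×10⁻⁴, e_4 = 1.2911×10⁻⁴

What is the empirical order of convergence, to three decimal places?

p ≈ ln(e_4/e_3) / ln(e_3/e_2)
  = ln(1.2911×10⁻⁴/6.5610×10⁻⁴) / ln(6.5610×10⁻⁴/2.7504×10⁻³)
  = ln(0.196784) / ln(0.238547)
  = -1.625649 / -1.433189 ≈ 1.134288

1.134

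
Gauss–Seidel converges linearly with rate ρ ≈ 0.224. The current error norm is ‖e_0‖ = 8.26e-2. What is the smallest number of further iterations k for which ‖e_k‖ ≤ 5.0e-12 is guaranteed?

16

After k steps, ‖e_k‖ ≈ 8.26e-2·0.224^k.
Need 0.224^k ≤ 5.0e-12/8.26e-2 = 6.05327e-11.
k ≥ ln(6.05327e-11)/ln(0.224) = -23.5278/-1.49611 = 15.726.
Smallest integer k = 16.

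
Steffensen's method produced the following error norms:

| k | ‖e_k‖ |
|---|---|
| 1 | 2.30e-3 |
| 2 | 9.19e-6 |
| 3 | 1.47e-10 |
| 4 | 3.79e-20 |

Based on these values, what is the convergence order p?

2

Consecutive ratios: ‖e_4‖/‖e_3‖ = 3.79e-20/1.47e-10 = 2.57823e-10, ‖e_3‖/‖e_2‖ = 1.47e-10/9.19e-6 = 1.59956e-05.
p ≈ ln(2.57823e-10)/ln(1.59956e-05) = -22.0787/-11.0432 ≈ 2.00.
So the convergence is quadratic (order 2).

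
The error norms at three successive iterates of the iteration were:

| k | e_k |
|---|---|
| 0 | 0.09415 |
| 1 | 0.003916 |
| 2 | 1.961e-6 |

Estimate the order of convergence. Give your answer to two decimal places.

p ≈ ln(e_2/e_1) / ln(e_1/e_0)
  = ln(1.961e-6/0.003916) / ln(0.003916/0.09415)
  = ln(0.000500766) / ln(0.0415932)
  = -7.59937 / -3.17982 ≈ 2.38987

2.39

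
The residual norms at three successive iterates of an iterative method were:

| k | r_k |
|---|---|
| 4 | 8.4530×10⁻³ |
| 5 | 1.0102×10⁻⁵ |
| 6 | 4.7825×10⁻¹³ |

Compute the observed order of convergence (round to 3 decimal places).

2.506

p ≈ ln(r_6/r_5) / ln(r_5/r_4)
  = ln(4.7825×10⁻¹³/1.0102×10⁻⁵) / ln(1.0102×10⁻⁵/8.4530×10⁻³)
  = ln(4.73421e-08) / ln(0.00119508)
  = -16.865866 / -6.729542 ≈ 2.506243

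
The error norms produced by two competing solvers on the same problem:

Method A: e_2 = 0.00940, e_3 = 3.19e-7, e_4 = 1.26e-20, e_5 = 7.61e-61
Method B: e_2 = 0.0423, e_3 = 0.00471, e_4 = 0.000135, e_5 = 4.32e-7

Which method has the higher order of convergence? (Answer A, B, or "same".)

Method A: p ≈ ln(7.61e-61/1.26e-20)/ln(1.26e-20/3.19e-7) ≈ 3.00.
Method B: p ≈ ln(4.32e-7/0.000135)/ln(0.000135/0.00471) ≈ 1.62.
Method A has the higher order (≈3.0 vs ≈1.6).

A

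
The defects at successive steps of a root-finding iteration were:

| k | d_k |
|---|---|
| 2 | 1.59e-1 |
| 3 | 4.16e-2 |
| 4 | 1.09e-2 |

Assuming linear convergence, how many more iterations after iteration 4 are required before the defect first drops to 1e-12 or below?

18

Rate ρ ≈ d_4/d_3 = 1.09e-2/4.16e-2 = 0.2620.
After j more steps, d_{4+j} ≈ 1.09e-2·ρ^j; need ρ^j ≤ 1e-12/1.09e-2 = 9.17431e-11.
j ≥ ln(9.17431e-11)/ln(0.2620) = -23.1120/-1.33941 = 17.255.
So 18 more iterations are needed.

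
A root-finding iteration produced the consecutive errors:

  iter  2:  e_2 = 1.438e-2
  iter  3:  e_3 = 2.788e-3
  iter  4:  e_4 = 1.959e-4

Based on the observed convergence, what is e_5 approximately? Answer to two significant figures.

2.7e-6

First estimate the order: p ≈ ln(e_4/e_3) / ln(e_3/e_2) = ln(1.959e-4/2.788e-3)/ln(2.788e-3/1.438e-2) = ln(0.0702654)/ln(0.19388) ≈ 1.6187.
Then e_5 ≈ e_4·(e_4/e_3)^p = 1.959e-4·(0.0702654)^1.6187 = 1.959e-4·0.01359 ≈ 2.662e-06.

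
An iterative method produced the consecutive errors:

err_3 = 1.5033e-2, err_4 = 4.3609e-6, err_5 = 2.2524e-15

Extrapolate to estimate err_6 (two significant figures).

9.4e-40

First estimate the order: p ≈ ln(err_5/err_4) / ln(err_4/err_3) = ln(2.2524e-15/4.3609e-6)/ln(4.3609e-6/1.5033e-2) = ln(5.16499e-10)/ln(0.000290088) ≈ 2.6253.
Then err_6 ≈ err_5·(err_5/err_4)^p = 2.2524e-15·(5.16499e-10)^2.6253 = 2.2524e-15·4.15931e-25 ≈ 9.368e-40.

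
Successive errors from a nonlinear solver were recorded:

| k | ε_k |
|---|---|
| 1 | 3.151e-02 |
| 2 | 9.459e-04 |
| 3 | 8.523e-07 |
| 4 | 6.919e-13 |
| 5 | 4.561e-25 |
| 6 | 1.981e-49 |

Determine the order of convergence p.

2

Consecutive ratios: ε_6/ε_5 = 1.981e-49/4.561e-25 = 4.34335e-25, ε_5/ε_4 = 4.561e-25/6.919e-13 = 6.59199e-13.
p ≈ ln(4.34335e-25)/ln(6.59199e-13) = -56.0960/-28.0478 ≈ 2.00.
So the convergence is quadratic (order 2).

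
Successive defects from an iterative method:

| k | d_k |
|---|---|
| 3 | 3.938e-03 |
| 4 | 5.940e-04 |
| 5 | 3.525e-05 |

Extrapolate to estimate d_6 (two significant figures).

5.2e-7

First estimate the order: p ≈ ln(d_5/d_4) / ln(d_4/d_3) = ln(3.525e-05/5.940e-04)/ln(5.940e-04/3.938e-03) = ln(0.0593434)/ln(0.150838) ≈ 1.4932.
Then d_6 ≈ d_5·(d_5/d_4)^p = 3.525e-05·(0.0593434)^1.4932 = 3.525e-05·0.0147367 ≈ 5.195e-07.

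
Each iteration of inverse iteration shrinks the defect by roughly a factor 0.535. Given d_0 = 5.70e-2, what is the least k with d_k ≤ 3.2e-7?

20

After k steps, d_k ≈ 5.70e-2·0.535^k.
Need 0.535^k ≤ 3.2e-7/5.70e-2 = 5.61404e-06.
k ≥ ln(5.61404e-06)/ln(0.535) = -12.0902/-0.62549 = 19.329.
Smallest integer k = 20.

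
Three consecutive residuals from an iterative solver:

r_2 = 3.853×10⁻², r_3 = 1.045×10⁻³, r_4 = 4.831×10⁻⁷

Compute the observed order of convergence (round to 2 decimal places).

p ≈ ln(r_4/r_3) / ln(r_3/r_2)
  = ln(4.831×10⁻⁷/1.045×10⁻³) / ln(1.045×10⁻³/3.853×10⁻²)
  = ln(0.000462297) / ln(0.0271217)
  = -7.67930 / -3.60742 ≈ 2.12875

2.13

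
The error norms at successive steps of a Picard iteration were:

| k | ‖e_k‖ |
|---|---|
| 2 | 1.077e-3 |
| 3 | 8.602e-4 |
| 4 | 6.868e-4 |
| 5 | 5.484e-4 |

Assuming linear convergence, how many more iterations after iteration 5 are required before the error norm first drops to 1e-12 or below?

90

Rate ρ ≈ ‖e_5‖/‖e_4‖ = 5.484e-4/6.868e-4 = 0.7985.
After j more steps, ‖e_{5+j}‖ ≈ 5.484e-4·ρ^j; need ρ^j ≤ 1e-12/5.484e-4 = 1.82349e-09.
j ≥ ln(1.82349e-09)/ln(0.7985) = -20.1225/-0.22502 = 89.425.
So 90 more iterations are needed.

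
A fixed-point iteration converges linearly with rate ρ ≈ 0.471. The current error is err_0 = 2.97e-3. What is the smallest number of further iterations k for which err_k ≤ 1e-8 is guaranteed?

17

After k steps, err_k ≈ 2.97e-3·0.471^k.
Need 0.471^k ≤ 1e-8/2.97e-3 = 3.367e-06.
k ≥ ln(3.367e-06)/ln(0.471) = -12.6015/-0.75290 = 16.737.
Smallest integer k = 17.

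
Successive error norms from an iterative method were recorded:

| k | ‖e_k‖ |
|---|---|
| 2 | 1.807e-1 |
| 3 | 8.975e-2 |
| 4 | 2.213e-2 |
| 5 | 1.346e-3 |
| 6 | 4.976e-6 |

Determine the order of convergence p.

Consecutive ratios: ‖e_6‖/‖e_5‖ = 4.976e-6/1.346e-3 = 0.00369688, ‖e_5‖/‖e_4‖ = 1.346e-3/2.213e-2 = 0.0608224.
p ≈ ln(0.00369688)/ln(0.0608224) = -5.6003/-2.7998 ≈ 2.00.
So the convergence is quadratic (order 2).

2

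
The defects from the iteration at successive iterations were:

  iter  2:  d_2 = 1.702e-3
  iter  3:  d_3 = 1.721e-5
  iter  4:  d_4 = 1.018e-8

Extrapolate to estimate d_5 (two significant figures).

6.1e-14

First estimate the order: p ≈ ln(d_4/d_3) / ln(d_3/d_2) = ln(1.018e-8/1.721e-5)/ln(1.721e-5/1.702e-3) = ln(0.000591517)/ln(0.0101116) ≈ 1.6179.
Then d_5 ≈ d_4·(d_4/d_3)^p = 1.018e-8·(0.000591517)^1.6179 = 1.018e-8·5.98916e-06 ≈ 6.097e-14.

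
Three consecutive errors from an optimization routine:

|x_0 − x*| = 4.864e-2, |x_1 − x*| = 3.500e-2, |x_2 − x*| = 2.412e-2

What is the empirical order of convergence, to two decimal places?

1.13

p ≈ ln(|x_2 − x*|/|x_1 − x*|) / ln(|x_1 − x*|/|x_0 − x*|)
  = ln(2.412e-2/3.500e-2) / ln(3.500e-2/4.864e-2)
  = ln(0.689143) / ln(0.719572)
  = -0.37231 / -0.32910 ≈ 1.13130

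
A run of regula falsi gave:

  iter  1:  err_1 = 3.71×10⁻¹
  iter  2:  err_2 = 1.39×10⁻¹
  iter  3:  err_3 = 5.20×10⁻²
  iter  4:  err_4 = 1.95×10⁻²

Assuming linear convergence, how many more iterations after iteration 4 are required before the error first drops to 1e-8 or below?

15

Rate ρ ≈ err_4/err_3 = 1.95×10⁻²/5.20×10⁻² = 0.3750.
After j more steps, err_{4+j} ≈ 1.95×10⁻²·ρ^j; need ρ^j ≤ 1e-8/1.95×10⁻² = 5.12821e-07.
j ≥ ln(5.12821e-07)/ln(0.3750) = -14.4833/-0.98083 = 14.766.
So 15 more iterations are needed.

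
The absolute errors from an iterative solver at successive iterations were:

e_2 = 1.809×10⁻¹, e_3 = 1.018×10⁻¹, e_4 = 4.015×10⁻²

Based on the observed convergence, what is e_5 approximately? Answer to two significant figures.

8.9e-3

First estimate the order: p ≈ ln(e_4/e_3) / ln(e_3/e_2) = ln(4.015×10⁻²/1.018×10⁻¹)/ln(1.018×10⁻¹/1.809×10⁻¹) = ln(0.394401)/ln(0.562742) ≈ 1.6183.
Then e_5 ≈ e_4·(e_4/e_3)^p = 4.015×10⁻²·(0.394401)^1.6183 = 4.015×10⁻²·0.221874 ≈ 0.008908.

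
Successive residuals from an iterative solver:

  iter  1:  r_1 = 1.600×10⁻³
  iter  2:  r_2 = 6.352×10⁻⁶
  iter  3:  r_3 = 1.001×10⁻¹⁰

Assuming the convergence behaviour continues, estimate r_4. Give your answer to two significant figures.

2.5e-20

First estimate the order: p ≈ ln(r_3/r_2) / ln(r_2/r_1) = ln(1.001×10⁻¹⁰/6.352×10⁻⁶)/ln(6.352×10⁻⁶/1.600×10⁻³) = ln(1.57588e-05)/ln(0.00397) ≈ 2.0000.
Then r_4 ≈ r_3·(r_3/r_2)^p = 1.001×10⁻¹⁰·(1.57588e-05)^2.0000 = 1.001×10⁻¹⁰·2.4834e-10 ≈ 2.486e-20.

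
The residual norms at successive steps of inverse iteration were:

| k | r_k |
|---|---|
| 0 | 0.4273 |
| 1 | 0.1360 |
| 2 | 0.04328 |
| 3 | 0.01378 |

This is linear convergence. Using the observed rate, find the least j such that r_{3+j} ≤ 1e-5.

7

Rate ρ ≈ r_3/r_2 = 0.01378/0.04328 = 0.3184.
After j more steps, r_{3+j} ≈ 0.01378·ρ^j; need ρ^j ≤ 1e-5/0.01378 = 0.000725689.
j ≥ ln(0.000725689)/ln(0.3184) = -7.2284/-1.14445 = 6.316.
So 7 more iterations are needed.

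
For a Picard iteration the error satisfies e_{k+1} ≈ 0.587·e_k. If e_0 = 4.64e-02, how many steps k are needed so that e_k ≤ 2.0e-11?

After k steps, e_k ≈ 4.64e-02·0.587^k.
Need 0.587^k ≤ 2.0e-11/4.64e-02 = 4.31034e-10.
k ≥ ln(4.31034e-10)/ln(0.587) = -21.5648/-0.53273 = 40.480.
Smallest integer k = 41.

41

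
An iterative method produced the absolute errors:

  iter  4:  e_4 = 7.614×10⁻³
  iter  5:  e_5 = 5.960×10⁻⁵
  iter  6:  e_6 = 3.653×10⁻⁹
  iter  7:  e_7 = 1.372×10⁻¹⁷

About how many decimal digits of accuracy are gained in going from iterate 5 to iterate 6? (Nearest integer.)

4

Digits gained ≈ log₁₀(e_5/e_6) = log₁₀(5.960×10⁻⁵/3.653×10⁻⁹) = log₁₀(16315.4) ≈ 4.213.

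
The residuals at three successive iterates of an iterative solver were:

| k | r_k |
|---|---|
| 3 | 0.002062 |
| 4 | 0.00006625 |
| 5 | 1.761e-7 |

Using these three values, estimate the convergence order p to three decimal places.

p ≈ ln(r_5/r_4) / ln(r_4/r_3)
  = ln(1.761e-7/0.00006625) / ln(0.00006625/0.002062)
  = ln(0.00265811) / ln(0.032129)
  = -5.930140 / -3.437996 ≈ 1.724883

1.725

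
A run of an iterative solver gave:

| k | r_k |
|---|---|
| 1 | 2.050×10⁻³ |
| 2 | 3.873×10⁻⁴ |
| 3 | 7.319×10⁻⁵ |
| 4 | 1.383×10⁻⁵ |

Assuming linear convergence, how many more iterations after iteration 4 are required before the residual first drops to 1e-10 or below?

Rate ρ ≈ r_4/r_3 = 1.383×10⁻⁵/7.319×10⁻⁵ = 0.1890.
After j more steps, r_{4+j} ≈ 1.383×10⁻⁵·ρ^j; need ρ^j ≤ 1e-10/1.383×10⁻⁵ = 7.23066e-06.
j ≥ ln(7.23066e-06)/ln(0.1890) = -11.8372/-1.66601 = 7.105.
So 8 more iterations are needed.

8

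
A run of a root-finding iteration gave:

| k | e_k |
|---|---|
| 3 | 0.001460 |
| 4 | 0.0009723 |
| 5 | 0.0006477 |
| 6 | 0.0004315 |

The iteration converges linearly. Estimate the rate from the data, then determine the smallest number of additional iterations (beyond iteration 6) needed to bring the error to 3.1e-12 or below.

Rate ρ ≈ e_6/e_5 = 0.0004315/0.0006477 = 0.6662.
After j more steps, e_{6+j} ≈ 0.0004315·ρ^j; need ρ^j ≤ 3.1e-12/0.0004315 = 7.18424e-09.
j ≥ ln(7.18424e-09)/ln(0.6662) = -18.7514/-0.40617 = 46.166.
So 47 more iterations are needed.

47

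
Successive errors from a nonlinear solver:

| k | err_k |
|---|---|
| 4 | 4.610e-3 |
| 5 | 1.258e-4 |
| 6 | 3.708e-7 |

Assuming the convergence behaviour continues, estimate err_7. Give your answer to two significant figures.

First estimate the order: p ≈ ln(err_6/err_5) / ln(err_5/err_4) = ln(3.708e-7/1.258e-4)/ln(1.258e-4/4.610e-3) = ln(0.00294754)/ln(0.0272885) ≈ 1.6180.
Then err_7 ≈ err_6·(err_6/err_5)^p = 3.708e-7·(0.00294754)^1.6180 = 3.708e-7·8.04611e-05 ≈ 2.983e-11.

3.0e-11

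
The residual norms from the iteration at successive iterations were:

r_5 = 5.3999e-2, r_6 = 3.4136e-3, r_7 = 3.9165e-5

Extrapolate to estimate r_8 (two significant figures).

2.8e-8

First estimate the order: p ≈ ln(r_7/r_6) / ln(r_6/r_5) = ln(3.9165e-5/3.4136e-3)/ln(3.4136e-3/5.3999e-2) = ln(0.0114732)/ln(0.063216) ≈ 1.6180.
Then r_8 ≈ r_7·(r_7/r_6)^p = 3.9165e-5·(0.0114732)^1.6180 = 3.9165e-5·0.000725387 ≈ 2.841e-08.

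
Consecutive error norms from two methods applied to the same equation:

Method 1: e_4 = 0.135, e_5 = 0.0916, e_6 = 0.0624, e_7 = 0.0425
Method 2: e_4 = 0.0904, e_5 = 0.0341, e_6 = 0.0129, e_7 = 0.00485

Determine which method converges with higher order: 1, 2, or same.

Method 1: p ≈ ln(0.0425/0.0624)/ln(0.0624/0.0916) ≈ 1.00.
Method 2: p ≈ ln(0.00485/0.0129)/ln(0.0129/0.0341) ≈ 1.01.
Both orders ≈ 1.0 — effectively the same.

same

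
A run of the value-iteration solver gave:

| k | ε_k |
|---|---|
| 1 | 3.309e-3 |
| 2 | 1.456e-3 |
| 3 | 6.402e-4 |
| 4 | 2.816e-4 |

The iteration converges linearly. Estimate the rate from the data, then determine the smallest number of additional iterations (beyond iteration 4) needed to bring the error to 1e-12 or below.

24

Rate ρ ≈ ε_4/ε_3 = 2.816e-4/6.402e-4 = 0.4399.
After j more steps, ε_{4+j} ≈ 2.816e-4·ρ^j; need ρ^j ≤ 1e-12/2.816e-4 = 3.55114e-09.
j ≥ ln(3.55114e-09)/ln(0.4399) = -19.4560/-0.82121 = 23.692.
So 24 more iterations are needed.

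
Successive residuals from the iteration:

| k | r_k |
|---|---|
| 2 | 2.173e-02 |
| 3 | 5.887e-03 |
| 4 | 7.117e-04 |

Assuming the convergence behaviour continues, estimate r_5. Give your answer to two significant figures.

First estimate the order: p ≈ ln(r_4/r_3) / ln(r_3/r_2) = ln(7.117e-04/5.887e-03)/ln(5.887e-03/2.173e-02) = ln(0.120893)/ln(0.270916) ≈ 1.6179.
Then r_5 ≈ r_4·(r_4/r_3)^p = 7.117e-04·(0.120893)^1.6179 = 7.117e-04·0.0327655 ≈ 2.332e-05.

2.3e-5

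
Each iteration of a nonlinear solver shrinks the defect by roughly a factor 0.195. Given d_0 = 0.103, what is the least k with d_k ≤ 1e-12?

After k steps, d_k ≈ 0.103·0.195^k.
Need 0.195^k ≤ 1e-12/0.103 = 9.70874e-12.
k ≥ ln(9.70874e-12)/ln(0.195) = -25.3580/-1.63476 = 15.512.
Smallest integer k = 16.

16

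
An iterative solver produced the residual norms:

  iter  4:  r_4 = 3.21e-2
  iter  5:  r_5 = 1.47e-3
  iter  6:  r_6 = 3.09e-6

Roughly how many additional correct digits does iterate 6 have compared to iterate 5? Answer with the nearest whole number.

3

Digits gained ≈ log₁₀(r_5/r_6) = log₁₀(1.47e-3/3.09e-6) = log₁₀(475.728) ≈ 2.677.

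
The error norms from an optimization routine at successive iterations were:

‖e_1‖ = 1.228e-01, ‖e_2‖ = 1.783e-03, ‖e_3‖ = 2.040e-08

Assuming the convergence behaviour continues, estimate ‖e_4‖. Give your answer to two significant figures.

First estimate the order: p ≈ ln(‖e_3‖/‖e_2‖) / ln(‖e_2‖/‖e_1‖) = ln(2.040e-08/1.783e-03)/ln(1.783e-03/1.228e-01) = ln(1.14414e-05)/ln(0.0145195) ≈ 2.6885.
Then ‖e_4‖ ≈ ‖e_3‖·(‖e_3‖/‖e_2‖)^p = 2.040e-08·(1.14414e-05)^2.6885 = 2.040e-08·5.18467e-14 ≈ 1.058e-21.

1.1e-21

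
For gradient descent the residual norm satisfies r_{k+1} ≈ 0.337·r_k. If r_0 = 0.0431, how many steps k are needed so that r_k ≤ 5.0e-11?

19

After k steps, r_k ≈ 0.0431·0.337^k.
Need 0.337^k ≤ 5.0e-11/0.0431 = 1.16009e-09.
k ≥ ln(1.16009e-09)/ln(0.337) = -20.5748/-1.08767 = 18.916.
Smallest integer k = 19.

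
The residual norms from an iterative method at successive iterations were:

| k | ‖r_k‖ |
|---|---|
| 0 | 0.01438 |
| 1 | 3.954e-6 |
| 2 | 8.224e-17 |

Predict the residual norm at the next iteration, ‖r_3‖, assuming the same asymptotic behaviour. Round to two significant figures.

7.4e-49

First estimate the order: p ≈ ln(‖r_2‖/‖r_1‖) / ln(‖r_1‖/‖r_0‖) = ln(8.224e-17/3.954e-6)/ln(3.954e-6/0.01438) = ln(2.07992e-11)/ln(0.000274965) ≈ 2.9999.
Then ‖r_3‖ ≈ ‖r_2‖·(‖r_2‖/‖r_1‖)^p = 8.224e-17·(2.07992e-11)^2.9999 = 8.224e-17·9.02003e-33 ≈ 7.418e-49.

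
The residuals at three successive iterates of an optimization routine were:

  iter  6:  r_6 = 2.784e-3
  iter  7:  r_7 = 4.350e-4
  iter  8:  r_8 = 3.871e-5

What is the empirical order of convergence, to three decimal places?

p ≈ ln(r_8/r_7) / ln(r_7/r_6)
  = ln(3.871e-5/4.350e-4) / ln(4.350e-4/2.784e-3)
  = ln(0.0889885) / ln(0.15625)
  = -2.419248 / -1.856298 ≈ 1.303265

1.303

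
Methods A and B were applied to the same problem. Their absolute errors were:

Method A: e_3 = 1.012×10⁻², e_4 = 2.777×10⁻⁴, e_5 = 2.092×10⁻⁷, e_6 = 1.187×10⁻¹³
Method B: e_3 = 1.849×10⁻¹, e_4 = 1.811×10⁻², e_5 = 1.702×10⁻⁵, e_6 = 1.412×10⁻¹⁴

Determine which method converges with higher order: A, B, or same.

Method A: p ≈ ln(1.187×10⁻¹³/2.092×10⁻⁷)/ln(2.092×10⁻⁷/2.777×10⁻⁴) ≈ 2.00.
Method B: p ≈ ln(1.412×10⁻¹⁴/1.702×10⁻⁵)/ln(1.702×10⁻⁵/1.811×10⁻²) ≈ 3.00.
Method B has the higher order (≈3.0 vs ≈2.0).

B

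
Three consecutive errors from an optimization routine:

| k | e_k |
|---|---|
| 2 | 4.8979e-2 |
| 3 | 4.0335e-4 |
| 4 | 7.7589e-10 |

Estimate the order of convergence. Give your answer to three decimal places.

p ≈ ln(e_4/e_3) / ln(e_3/e_2)
  = ln(7.7589e-10/4.0335e-4) / ln(4.0335e-4/4.8979e-2)
  = ln(1.92361e-06) / ln(0.00823516)
  = -13.161307 / -4.799342 ≈ 2.742315

2.742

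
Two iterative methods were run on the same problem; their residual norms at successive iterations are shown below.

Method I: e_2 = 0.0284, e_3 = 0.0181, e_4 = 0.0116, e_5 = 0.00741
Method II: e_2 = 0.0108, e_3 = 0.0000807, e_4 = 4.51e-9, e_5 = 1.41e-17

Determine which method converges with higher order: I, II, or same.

Method I: p ≈ ln(0.00741/0.0116)/ln(0.0116/0.0181) ≈ 1.01.
Method II: p ≈ ln(1.41e-17/4.51e-9)/ln(4.51e-9/0.0000807) ≈ 2.00.
Method II has the higher order (≈2.0 vs ≈1.0).

II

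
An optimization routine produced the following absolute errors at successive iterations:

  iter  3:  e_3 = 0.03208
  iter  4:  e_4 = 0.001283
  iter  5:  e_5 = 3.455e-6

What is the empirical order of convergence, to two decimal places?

1.84

p ≈ ln(e_5/e_4) / ln(e_4/e_3)
  = ln(3.455e-6/0.001283) / ln(0.001283/0.03208)
  = ln(0.00269291) / ln(0.0399938)
  = -5.91713 / -3.21903 ≈ 1.83817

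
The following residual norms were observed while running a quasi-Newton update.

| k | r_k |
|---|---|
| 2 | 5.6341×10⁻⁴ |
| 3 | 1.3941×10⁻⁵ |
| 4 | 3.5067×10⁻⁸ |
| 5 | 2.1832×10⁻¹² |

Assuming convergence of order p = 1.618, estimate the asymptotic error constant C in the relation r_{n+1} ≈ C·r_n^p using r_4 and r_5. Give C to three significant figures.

2.52

C ≈ r_5 / r_4^1.618
  = 2.1832×10⁻¹² / (3.5067×10⁻⁸)^1.618
  = 2.1832×10⁻¹² / 8.66255e-13 ≈ 2.5203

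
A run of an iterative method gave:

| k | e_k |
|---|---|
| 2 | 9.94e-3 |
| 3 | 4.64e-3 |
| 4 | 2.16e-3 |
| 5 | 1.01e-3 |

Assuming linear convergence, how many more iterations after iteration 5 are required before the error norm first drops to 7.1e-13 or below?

28

Rate ρ ≈ e_5/e_4 = 1.01e-3/2.16e-3 = 0.4676.
After j more steps, e_{5+j} ≈ 1.01e-3·ρ^j; need ρ^j ≤ 7.1e-13/1.01e-3 = 7.0297e-10.
j ≥ ln(7.0297e-10)/ln(0.4676) = -21.0757/-0.76014 = 27.726.
So 28 more iterations are needed.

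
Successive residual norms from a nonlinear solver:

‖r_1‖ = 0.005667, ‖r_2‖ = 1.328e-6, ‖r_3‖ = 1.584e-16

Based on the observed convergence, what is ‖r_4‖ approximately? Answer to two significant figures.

1.2e-43

First estimate the order: p ≈ ln(‖r_3‖/‖r_2‖) / ln(‖r_2‖/‖r_1‖) = ln(1.584e-16/1.328e-6)/ln(1.328e-6/0.005667) = ln(1.19277e-10)/ln(0.000234339) ≈ 2.7336.
Then ‖r_4‖ ≈ ‖r_3‖·(‖r_3‖/‖r_2‖)^p = 1.584e-16·(1.19277e-10)^2.7336 = 1.584e-16·7.46922e-28 ≈ 1.183e-43.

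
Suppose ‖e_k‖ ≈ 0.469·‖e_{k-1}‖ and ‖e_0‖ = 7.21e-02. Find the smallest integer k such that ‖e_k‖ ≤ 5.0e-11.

After k steps, ‖e_k‖ ≈ 7.21e-02·0.469^k.
Need 0.469^k ≤ 5.0e-11/7.21e-02 = 6.93481e-10.
k ≥ ln(6.93481e-10)/ln(0.469) = -21.0893/-0.75715 = 27.854.
Smallest integer k = 28.

28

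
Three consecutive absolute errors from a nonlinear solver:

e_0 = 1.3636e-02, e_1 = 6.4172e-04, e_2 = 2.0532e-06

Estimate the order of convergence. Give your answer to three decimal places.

p ≈ ln(e_2/e_1) / ln(e_1/e_0)
  = ln(2.0532e-06/6.4172e-04) / ln(6.4172e-04/1.3636e-02)
  = ln(0.00319953) / ln(0.0470607)
  = -5.744751 / -3.056317 ≈ 1.879632

1.880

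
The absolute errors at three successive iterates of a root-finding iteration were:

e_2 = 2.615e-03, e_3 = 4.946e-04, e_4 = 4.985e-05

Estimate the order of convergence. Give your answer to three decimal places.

p ≈ ln(e_4/e_3) / ln(e_3/e_2)
  = ln(4.985e-05/4.946e-04) / ln(4.946e-04/2.615e-03)
  = ln(0.100789) / ln(0.18914)
  = -2.294726 / -1.665268 ≈ 1.377992

1.378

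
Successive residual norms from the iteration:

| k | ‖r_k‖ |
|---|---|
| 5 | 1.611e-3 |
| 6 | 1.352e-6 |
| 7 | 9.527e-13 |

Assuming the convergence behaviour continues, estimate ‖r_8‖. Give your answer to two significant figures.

4.7e-25

First estimate the order: p ≈ ln(‖r_7‖/‖r_6‖) / ln(‖r_6‖/‖r_5‖) = ln(9.527e-13/1.352e-6)/ln(1.352e-6/1.611e-3) = ln(7.0466e-07)/ln(0.00083923) ≈ 1.9999.
Then ‖r_8‖ ≈ ‖r_7‖·(‖r_7‖/‖r_6‖)^p = 9.527e-13·(7.0466e-07)^1.9999 = 9.527e-13·4.9725e-13 ≈ 4.737e-25.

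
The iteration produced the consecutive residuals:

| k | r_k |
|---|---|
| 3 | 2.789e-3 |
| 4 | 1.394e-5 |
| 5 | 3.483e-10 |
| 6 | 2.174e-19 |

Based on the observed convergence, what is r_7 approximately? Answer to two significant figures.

First estimate the order: p ≈ ln(r_6/r_5) / ln(r_5/r_4) = ln(2.174e-19/3.483e-10)/ln(3.483e-10/1.394e-5) = ln(6.24175e-10)/ln(2.49857e-05) ≈ 2.0000.
Then r_7 ≈ r_6·(r_6/r_5)^p = 2.174e-19·(6.24175e-10)^2.0000 = 2.174e-19·3.89594e-19 ≈ 8.47e-38.

8.5e-38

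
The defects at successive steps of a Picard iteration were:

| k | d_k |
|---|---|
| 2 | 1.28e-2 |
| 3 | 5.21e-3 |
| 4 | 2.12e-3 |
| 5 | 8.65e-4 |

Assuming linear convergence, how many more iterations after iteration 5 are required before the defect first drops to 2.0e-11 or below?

20

Rate ρ ≈ d_5/d_4 = 8.65e-4/2.12e-3 = 0.4080.
After j more steps, d_{5+j} ≈ 8.65e-4·ρ^j; need ρ^j ≤ 2.0e-11/8.65e-4 = 2.31214e-08.
j ≥ ln(2.31214e-08)/ln(0.4080) = -17.5825/-0.89649 = 19.613.
So 20 more iterations are needed.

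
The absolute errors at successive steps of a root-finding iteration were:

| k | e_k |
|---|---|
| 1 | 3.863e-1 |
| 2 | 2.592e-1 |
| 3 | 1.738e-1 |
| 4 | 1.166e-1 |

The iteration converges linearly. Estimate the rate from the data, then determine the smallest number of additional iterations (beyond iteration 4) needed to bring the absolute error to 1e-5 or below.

Rate ρ ≈ e_4/e_3 = 1.166e-1/1.738e-1 = 0.6709.
After j more steps, e_{4+j} ≈ 1.166e-1·ρ^j; need ρ^j ≤ 1e-5/1.166e-1 = 8.57633e-05.
j ≥ ln(8.57633e-05)/ln(0.6709) = -9.3639/-0.39914 = 23.460.
So 24 more iterations are needed.

24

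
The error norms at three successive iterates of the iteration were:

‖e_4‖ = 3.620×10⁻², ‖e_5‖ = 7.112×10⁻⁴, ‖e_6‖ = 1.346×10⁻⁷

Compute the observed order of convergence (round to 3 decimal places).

p ≈ ln(‖e_6‖/‖e_5‖) / ln(‖e_5‖/‖e_4‖)
  = ln(1.346×10⁻⁷/7.112×10⁻⁴) / ln(7.112×10⁻⁴/3.620×10⁻²)
  = ln(0.000189258) / ln(0.0196464)
  = -8.572399 / -3.929861 ≈ 2.181349

2.181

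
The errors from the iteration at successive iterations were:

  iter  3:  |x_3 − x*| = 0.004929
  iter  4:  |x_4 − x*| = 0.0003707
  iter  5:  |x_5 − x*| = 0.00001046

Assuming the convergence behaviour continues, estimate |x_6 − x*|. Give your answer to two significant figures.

7.6e-8

First estimate the order: p ≈ ln(|x_5 − x*|/|x_4 − x*|) / ln(|x_4 − x*|/|x_3 − x*|) = ln(0.00001046/0.0003707)/ln(0.0003707/0.004929) = ln(0.0282169)/ln(0.075208) ≈ 1.3789.
Then |x_6 − x*| ≈ |x_5 − x*|·(|x_5 − x*|/|x_4 − x*|)^p = 0.00001046·(0.0282169)^1.3789 = 0.00001046·0.00730142 ≈ 7.637e-08.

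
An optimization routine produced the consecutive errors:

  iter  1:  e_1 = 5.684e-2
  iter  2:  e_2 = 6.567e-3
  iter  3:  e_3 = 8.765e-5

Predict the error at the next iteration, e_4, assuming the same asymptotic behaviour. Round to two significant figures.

1.6e-8

First estimate the order: p ≈ ln(e_3/e_2) / ln(e_2/e_1) = ln(8.765e-5/6.567e-3)/ln(6.567e-3/5.684e-2) = ln(0.013347)/ln(0.115535) ≈ 2.0000.
Then e_4 ≈ e_3·(e_3/e_2)^p = 8.765e-5·(0.013347)^2.0000 = 8.765e-5·0.000178142 ≈ 1.561e-08.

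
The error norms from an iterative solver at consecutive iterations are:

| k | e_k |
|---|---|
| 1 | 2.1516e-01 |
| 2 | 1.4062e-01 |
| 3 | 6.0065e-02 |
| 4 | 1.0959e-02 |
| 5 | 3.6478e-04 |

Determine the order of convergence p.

2

Consecutive ratios: e_5/e_4 = 3.6478e-04/1.0959e-02 = 0.0332859, e_4/e_3 = 1.0959e-02/6.0065e-02 = 0.182452.
p ≈ ln(0.0332859)/ln(0.182452) = -3.4026/-1.7013 ≈ 2.00.
So the convergence is quadratic (order 2).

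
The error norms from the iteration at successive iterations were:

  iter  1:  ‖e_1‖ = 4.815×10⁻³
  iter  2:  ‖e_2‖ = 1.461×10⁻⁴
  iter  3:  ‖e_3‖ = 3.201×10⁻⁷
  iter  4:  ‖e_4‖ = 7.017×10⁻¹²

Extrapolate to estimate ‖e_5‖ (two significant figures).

4.8e-20

First estimate the order: p ≈ ln(‖e_4‖/‖e_3‖) / ln(‖e_3‖/‖e_2‖) = ln(7.017×10⁻¹²/3.201×10⁻⁷)/ln(3.201×10⁻⁷/1.461×10⁻⁴) = ln(2.19213e-05)/ln(0.00219097) ≈ 1.7520.
Then ‖e_5‖ ≈ ‖e_4‖·(‖e_4‖/‖e_3‖)^p = 7.017×10⁻¹²·(2.19213e-05)^1.7520 = 7.017×10⁻¹²·6.87381e-09 ≈ 4.823e-20.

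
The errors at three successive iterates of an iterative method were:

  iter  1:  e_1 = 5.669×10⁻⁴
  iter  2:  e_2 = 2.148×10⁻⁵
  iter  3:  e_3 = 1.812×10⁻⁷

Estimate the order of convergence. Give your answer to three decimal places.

p ≈ ln(e_3/e_2) / ln(e_2/e_1)
  = ln(1.812×10⁻⁷/2.148×10⁻⁵) / ln(2.148×10⁻⁵/5.669×10⁻⁴)
  = ln(0.00843575) / ln(0.0378903)
  = -4.775277 / -3.273060 ≈ 1.458964

1.459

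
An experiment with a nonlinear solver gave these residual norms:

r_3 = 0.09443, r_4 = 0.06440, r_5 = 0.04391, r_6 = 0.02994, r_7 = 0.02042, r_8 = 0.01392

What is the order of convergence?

1

Consecutive ratios: r_8/r_7 = 0.01392/0.02042 = 0.681685, r_7/r_6 = 0.02042/0.02994 = 0.682031.
p ≈ ln(0.681685)/ln(0.682031) = -0.3832/-0.3827 ≈ 1.00.
So the convergence is linear (order 1).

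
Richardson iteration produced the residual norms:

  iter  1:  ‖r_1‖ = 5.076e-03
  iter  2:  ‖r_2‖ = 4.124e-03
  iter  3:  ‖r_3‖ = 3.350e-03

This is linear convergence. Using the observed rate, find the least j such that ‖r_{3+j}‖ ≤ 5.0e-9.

65

Rate ρ ≈ ‖r_3‖/‖r_2‖ = 3.350e-03/4.124e-03 = 0.8123.
After j more steps, ‖r_{3+j}‖ ≈ 3.350e-03·ρ^j; need ρ^j ≤ 5.0e-9/3.350e-03 = 1.49254e-06.
j ≥ ln(1.49254e-06)/ln(0.8123) = -13.4150/-0.20789 = 64.529.
So 65 more iterations are needed.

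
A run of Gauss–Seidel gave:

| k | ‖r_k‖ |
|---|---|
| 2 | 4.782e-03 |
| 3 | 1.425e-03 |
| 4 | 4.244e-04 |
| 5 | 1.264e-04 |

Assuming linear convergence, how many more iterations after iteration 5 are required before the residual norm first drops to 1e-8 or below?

8

Rate ρ ≈ ‖r_5‖/‖r_4‖ = 1.264e-04/4.244e-04 = 0.2978.
After j more steps, ‖r_{5+j}‖ ≈ 1.264e-04·ρ^j; need ρ^j ≤ 1e-8/1.264e-04 = 7.91139e-05.
j ≥ ln(7.91139e-05)/ln(0.2978) = -9.4446/-1.21133 = 7.797.
So 8 more iterations are needed.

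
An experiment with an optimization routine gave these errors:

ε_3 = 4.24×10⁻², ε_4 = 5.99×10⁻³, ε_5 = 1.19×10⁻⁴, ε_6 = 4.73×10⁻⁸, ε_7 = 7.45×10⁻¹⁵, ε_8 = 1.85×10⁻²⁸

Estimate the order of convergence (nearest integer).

Consecutive ratios: ε_8/ε_7 = 1.85×10⁻²⁸/7.45×10⁻¹⁵ = 2.48322e-14, ε_7/ε_6 = 7.45×10⁻¹⁵/4.73×10⁻⁸ = 1.57505e-07.
p ≈ ln(2.48322e-14)/ln(1.57505e-07) = -31.3266/-15.6638 ≈ 2.00.
So the convergence is quadratic (order 2).

2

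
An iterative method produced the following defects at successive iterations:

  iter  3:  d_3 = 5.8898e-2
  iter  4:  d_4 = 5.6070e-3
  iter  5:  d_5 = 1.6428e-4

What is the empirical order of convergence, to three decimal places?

p ≈ ln(d_5/d_4) / ln(d_4/d_3)
  = ln(1.6428e-4/5.6070e-3) / ln(5.6070e-3/5.8898e-2)
  = ln(0.0292991) / ln(0.0951985)
  = -3.530198 / -2.351791 ≈ 1.501068

1.501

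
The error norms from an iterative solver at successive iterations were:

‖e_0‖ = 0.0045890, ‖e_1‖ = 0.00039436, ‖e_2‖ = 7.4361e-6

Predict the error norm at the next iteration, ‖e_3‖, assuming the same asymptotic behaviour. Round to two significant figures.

1.2e-8

First estimate the order: p ≈ ln(‖e_2‖/‖e_1‖) / ln(‖e_1‖/‖e_0‖) = ln(7.4361e-6/0.00039436)/ln(0.00039436/0.0045890) = ln(0.0188561)/ln(0.0859359) ≈ 1.6180.
Then ‖e_3‖ ≈ ‖e_2‖·(‖e_2‖/‖e_1‖)^p = 7.4361e-6·(0.0188561)^1.6180 = 7.4361e-6·0.00162062 ≈ 1.205e-08.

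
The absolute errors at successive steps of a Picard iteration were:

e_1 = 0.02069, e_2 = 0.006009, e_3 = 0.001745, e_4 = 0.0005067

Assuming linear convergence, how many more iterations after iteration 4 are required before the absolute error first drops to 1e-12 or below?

17

Rate ρ ≈ e_4/e_3 = 0.0005067/0.001745 = 0.2904.
After j more steps, e_{4+j} ≈ 0.0005067·ρ^j; need ρ^j ≤ 1e-12/0.0005067 = 1.97355e-09.
j ≥ ln(1.97355e-09)/ln(0.2904) = -20.0434/-1.23650 = 16.210.
So 17 more iterations are needed.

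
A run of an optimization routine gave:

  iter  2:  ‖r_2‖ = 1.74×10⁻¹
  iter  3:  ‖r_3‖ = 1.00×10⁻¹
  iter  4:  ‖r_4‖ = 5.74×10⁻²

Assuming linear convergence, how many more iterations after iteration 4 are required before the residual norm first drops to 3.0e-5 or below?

14

Rate ρ ≈ ‖r_4‖/‖r_3‖ = 5.74×10⁻²/1.00×10⁻¹ = 0.5740.
After j more steps, ‖r_{4+j}‖ ≈ 5.74×10⁻²·ρ^j; need ρ^j ≤ 3.0e-5/5.74×10⁻² = 0.000522648.
j ≥ ln(0.000522648)/ln(0.5740) = -7.5566/-0.55513 = 13.612.
So 14 more iterations are needed.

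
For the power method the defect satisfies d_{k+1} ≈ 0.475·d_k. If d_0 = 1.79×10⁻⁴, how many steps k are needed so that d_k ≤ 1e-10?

After k steps, d_k ≈ 1.79×10⁻⁴·0.475^k.
Need 0.475^k ≤ 1e-10/1.79×10⁻⁴ = 5.58659e-07.
k ≥ ln(5.58659e-07)/ln(0.475) = -14.3977/-0.74444 = 19.340.
Smallest integer k = 20.

20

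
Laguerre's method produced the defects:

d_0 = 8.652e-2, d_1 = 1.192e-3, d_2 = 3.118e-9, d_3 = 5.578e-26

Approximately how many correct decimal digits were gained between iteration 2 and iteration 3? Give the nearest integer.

17

Digits gained ≈ log₁₀(d_2/d_3) = log₁₀(3.118e-9/5.578e-26) = log₁₀(5.58982e+16) ≈ 16.747.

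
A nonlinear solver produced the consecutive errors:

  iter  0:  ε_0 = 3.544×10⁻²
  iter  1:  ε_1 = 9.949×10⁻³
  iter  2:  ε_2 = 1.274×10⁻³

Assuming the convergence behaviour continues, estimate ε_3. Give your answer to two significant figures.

4.6e-5

First estimate the order: p ≈ ln(ε_2/ε_1) / ln(ε_1/ε_0) = ln(1.274×10⁻³/9.949×10⁻³)/ln(9.949×10⁻³/3.544×10⁻²) = ln(0.128053)/ln(0.280728) ≈ 1.6179.
Then ε_3 ≈ ε_2·(ε_2/ε_1)^p = 1.274×10⁻³·(0.128053)^1.6179 = 1.274×10⁻³·0.0359622 ≈ 4.582e-05.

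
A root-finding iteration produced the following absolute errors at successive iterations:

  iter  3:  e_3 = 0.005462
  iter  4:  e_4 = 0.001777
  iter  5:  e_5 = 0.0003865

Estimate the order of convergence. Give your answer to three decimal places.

1.359

p ≈ ln(e_5/e_4) / ln(e_4/e_3)
  = ln(0.0003865/0.001777) / ln(0.001777/0.005462)
  = ln(0.217501) / ln(0.325339)
  = -1.525552 / -1.122888 ≈ 1.358597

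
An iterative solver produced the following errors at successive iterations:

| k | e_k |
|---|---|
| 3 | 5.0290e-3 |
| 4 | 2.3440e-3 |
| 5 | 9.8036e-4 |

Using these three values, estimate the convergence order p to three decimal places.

p ≈ ln(e_5/e_4) / ln(e_4/e_3)
  = ln(9.8036e-4/2.3440e-3) / ln(2.3440e-3/5.0290e-3)
  = ln(0.418242) / ln(0.466097)
  = -0.871695 / -0.763362 ≈ 1.141916

1.142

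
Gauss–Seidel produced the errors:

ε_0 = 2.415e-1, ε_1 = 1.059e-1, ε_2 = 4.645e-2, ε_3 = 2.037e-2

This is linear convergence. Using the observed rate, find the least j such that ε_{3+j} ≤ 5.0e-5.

8

Rate ρ ≈ ε_3/ε_2 = 2.037e-2/4.645e-2 = 0.4385.
After j more steps, ε_{3+j} ≈ 2.037e-2·ρ^j; need ρ^j ≤ 5.0e-5/2.037e-2 = 0.00245459.
j ≥ ln(0.00245459)/ln(0.4385) = -6.0098/-0.82440 = 7.290.
So 8 more iterations are needed.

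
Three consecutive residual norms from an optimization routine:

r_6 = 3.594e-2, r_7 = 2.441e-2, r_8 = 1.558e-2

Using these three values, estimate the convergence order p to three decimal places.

1.161

p ≈ ln(r_8/r_7) / ln(r_7/r_6)
  = ln(1.558e-2/2.441e-2) / ln(2.441e-2/3.594e-2)
  = ln(0.638263) / ln(0.679188)
  = -0.449005 / -0.386857 ≈ 1.160649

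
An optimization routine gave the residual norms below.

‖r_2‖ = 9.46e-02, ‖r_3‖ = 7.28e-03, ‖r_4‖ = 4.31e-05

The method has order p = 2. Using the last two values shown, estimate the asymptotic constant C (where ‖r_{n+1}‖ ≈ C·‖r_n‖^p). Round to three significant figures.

0.813

C ≈ ‖r_4‖ / ‖r_3‖^2
  = 4.31e-05 / (7.28e-03)^2
  = 4.31e-05 / 5.29984e-05 ≈ 0.81323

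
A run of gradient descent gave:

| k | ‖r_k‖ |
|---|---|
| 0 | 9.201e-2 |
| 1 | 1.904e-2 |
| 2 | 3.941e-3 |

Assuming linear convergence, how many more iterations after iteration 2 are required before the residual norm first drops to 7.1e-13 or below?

15

Rate ρ ≈ ‖r_2‖/‖r_1‖ = 3.941e-3/1.904e-2 = 0.2070.
After j more steps, ‖r_{2+j}‖ ≈ 3.941e-3·ρ^j; need ρ^j ≤ 7.1e-13/3.941e-3 = 1.80157e-10.
j ≥ ln(1.80157e-10)/ln(0.2070) = -22.4372/-1.57504 = 14.245.
So 15 more iterations are needed.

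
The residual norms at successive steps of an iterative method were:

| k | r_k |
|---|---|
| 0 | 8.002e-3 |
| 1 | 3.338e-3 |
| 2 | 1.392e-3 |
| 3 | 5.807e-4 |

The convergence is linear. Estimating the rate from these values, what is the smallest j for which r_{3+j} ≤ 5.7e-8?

11

Rate ρ ≈ r_3/r_2 = 5.807e-4/1.392e-3 = 0.4172.
After j more steps, r_{3+j} ≈ 5.807e-4·ρ^j; need ρ^j ≤ 5.7e-8/5.807e-4 = 9.81574e-05.
j ≥ ln(9.81574e-05)/ln(0.4172) = -9.2289/-0.87419 = 10.557.
So 11 more iterations are needed.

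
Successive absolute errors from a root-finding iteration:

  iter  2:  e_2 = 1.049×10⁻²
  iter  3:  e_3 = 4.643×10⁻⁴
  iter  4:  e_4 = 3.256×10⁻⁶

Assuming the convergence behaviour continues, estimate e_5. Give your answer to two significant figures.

1.2e-9

First estimate the order: p ≈ ln(e_4/e_3) / ln(e_3/e_2) = ln(3.256×10⁻⁶/4.643×10⁻⁴)/ln(4.643×10⁻⁴/1.049×10⁻²) = ln(0.00701271)/ln(0.0442612) ≈ 1.5910.
Then e_5 ≈ e_4·(e_4/e_3)^p = 3.256×10⁻⁶·(0.00701271)^1.5910 = 3.256×10⁻⁶·0.000373942 ≈ 1.218e-09.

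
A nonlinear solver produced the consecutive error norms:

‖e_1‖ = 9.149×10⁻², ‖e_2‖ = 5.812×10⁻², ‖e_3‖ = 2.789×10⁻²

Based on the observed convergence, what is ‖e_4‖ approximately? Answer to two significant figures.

First estimate the order: p ≈ ln(‖e_3‖/‖e_2‖) / ln(‖e_2‖/‖e_1‖) = ln(2.789×10⁻²/5.812×10⁻²)/ln(5.812×10⁻²/9.149×10⁻²) = ln(0.479869)/ln(0.635261) ≈ 1.6183.
Then ‖e_4‖ ≈ ‖e_3‖·(‖e_3‖/‖e_2‖)^p = 2.789×10⁻²·(0.479869)^1.6183 = 2.789×10⁻²·0.304762 ≈ 0.0085.

8.5e-3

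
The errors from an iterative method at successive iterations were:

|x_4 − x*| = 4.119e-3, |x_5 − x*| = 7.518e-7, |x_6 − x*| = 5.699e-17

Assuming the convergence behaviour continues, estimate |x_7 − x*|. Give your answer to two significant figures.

First estimate the order: p ≈ ln(|x_6 − x*|/|x_5 − x*|) / ln(|x_5 − x*|/|x_4 − x*|) = ln(5.699e-17/7.518e-7)/ln(7.518e-7/4.119e-3) = ln(7.58047e-11)/ln(0.00018252) ≈ 2.7069.
Then |x_7 − x*| ≈ |x_6 − x*|·(|x_6 − x*|/|x_5 − x*|)^p = 5.699e-17·(7.58047e-11)^2.7069 = 5.699e-17·4.03041e-28 ≈ 2.297e-44.

2.3e-44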